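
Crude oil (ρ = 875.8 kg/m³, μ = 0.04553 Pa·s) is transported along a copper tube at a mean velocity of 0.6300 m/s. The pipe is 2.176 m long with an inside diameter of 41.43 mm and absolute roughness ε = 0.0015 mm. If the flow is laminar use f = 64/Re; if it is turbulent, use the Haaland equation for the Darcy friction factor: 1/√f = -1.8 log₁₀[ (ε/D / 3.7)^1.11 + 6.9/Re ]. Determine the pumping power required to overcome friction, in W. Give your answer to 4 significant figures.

P ≈ 0.9883 W

Reynolds number Re = ρVD/μ = 875.8 · 0.63 · 0.04143 / 0.0455 = 502.1.
Re < 2300 → laminar flow, so f = 64/Re = 64/502.1 = 0.1275 (the turbulent correlation is not needed).
Darcy-Weisbach: ΔP = f(L/D)(ρV²/2) = 0.1275·(2.176/0.04143)·(875.8·0.63²/2) = 0.1275·52.52·173.8 = 1164 Pa.
Q = V·A = 0.63·0.001348 = 0.0008493 m³/s.
Pumping power P = QΔP = 0.0008493·1164 = 0.98827 W = 0.9883 W.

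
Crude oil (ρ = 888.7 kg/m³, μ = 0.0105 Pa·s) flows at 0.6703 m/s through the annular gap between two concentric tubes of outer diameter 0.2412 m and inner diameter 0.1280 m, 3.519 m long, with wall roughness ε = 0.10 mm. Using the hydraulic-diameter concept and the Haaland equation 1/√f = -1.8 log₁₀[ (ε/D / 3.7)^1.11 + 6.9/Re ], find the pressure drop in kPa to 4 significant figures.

Hydraulic diameter D_h = 4A/P = D_o - D_i = 0.2412 - 0.128 = 0.1132 m.
Re = ρVD_h/μ = 888.7·0.6703·0.1132/0.0105 = 6422.
ε/D_h = 0.0001/0.1132 = 0.000883; Haaland gives 1/√f = -1.8 log₁₀[9.54e-05+0.00107] = 5.277, so f = 0.03591.
ΔP = f(L/D_h)(ρV²/2) = 0.03591·3.519/0.1132·199.6 = 222.8 Pa.
ΔP = 0.2228 kPa.

ΔP ≈ 0.2228 kPa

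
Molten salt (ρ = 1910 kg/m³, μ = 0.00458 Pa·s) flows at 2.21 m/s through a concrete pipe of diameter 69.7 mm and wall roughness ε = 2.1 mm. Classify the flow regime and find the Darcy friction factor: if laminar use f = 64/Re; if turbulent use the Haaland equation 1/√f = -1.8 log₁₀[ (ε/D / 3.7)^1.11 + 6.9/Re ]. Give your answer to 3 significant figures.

f ≈ 0.0579

Re = ρVD/μ = 1910·2.21·0.0697/0.00458 = 6.424e+04.
Re > 4000 → turbulent. ε/D = 0.0021/0.0697 = 0.0301; Haaland: 1/√f = -1.8 log₁₀[0.0048 + 0.000107] = 4.157, so f = 0.05787.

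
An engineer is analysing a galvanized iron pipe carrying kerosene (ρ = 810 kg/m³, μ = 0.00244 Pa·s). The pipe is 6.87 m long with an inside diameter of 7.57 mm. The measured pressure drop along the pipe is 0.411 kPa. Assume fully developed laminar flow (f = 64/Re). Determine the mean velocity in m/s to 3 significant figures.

V ≈ 0.0439 m/s

For laminar flow, f = 64/Re with Re = ρVD/μ, so Darcy-Weisbach reduces to ΔP = 32μLV/D². Solving for V: V = ΔP·D²/(32μL) = 411·(0.00757)²/(32·0.00244·6.87) = 0.04391 m/s.
Check: Re = ρVD/μ = 810·0.04391·0.00757/0.00244 = 110.3 < 2300, so the laminar assumption holds.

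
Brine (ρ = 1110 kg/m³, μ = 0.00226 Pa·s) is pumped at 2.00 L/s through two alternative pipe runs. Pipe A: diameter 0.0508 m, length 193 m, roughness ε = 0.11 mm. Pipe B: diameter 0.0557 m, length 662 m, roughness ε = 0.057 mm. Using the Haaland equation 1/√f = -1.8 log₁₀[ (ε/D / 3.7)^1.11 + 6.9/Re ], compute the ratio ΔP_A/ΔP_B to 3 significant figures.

Pipe A: V = Q/A = 0.002/0.002027 = 0.9868 m/s; Re = 2.462e+04; ε/D = 0.00217; Haaland → f = 0.02888; ΔP_A = f(L/D)(ρV²/2) = 5.93e+04 Pa.
Pipe B: V = Q/A = 0.002/0.002437 = 0.8208 m/s; Re = 2.245e+04; ε/D = 0.00102; Haaland → f = 0.02706; ΔP_B = f(L/D)(ρV²/2) = 1.203e+05 Pa.
ΔP_A/ΔP_B = 5.93e+04/1.203e+05 = 0.493.

ΔP_A/ΔP_B ≈ 0.493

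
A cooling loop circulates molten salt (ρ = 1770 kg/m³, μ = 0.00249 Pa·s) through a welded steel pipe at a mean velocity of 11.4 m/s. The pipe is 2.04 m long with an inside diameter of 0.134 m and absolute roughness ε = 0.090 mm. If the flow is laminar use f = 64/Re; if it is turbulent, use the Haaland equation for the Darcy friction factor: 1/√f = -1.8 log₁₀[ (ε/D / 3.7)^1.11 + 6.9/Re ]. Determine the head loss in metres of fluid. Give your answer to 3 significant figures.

Reynolds number Re = ρVD/μ = 1770 · 11.4 · 0.134 / 0.00249 = 1.086e+06.
Re > 4000 → turbulent. Relative roughness ε/D = 9e-05/0.134 = 0.000672. Haaland: 1/√f = -1.8 log₁₀[(0.000672/3.7)^1.11 + 6.9/1.086e+06] = -1.8 log₁₀[7.04e-05 + 6.35e-06] = 7.407, so f = 0.01823.
Darcy-Weisbach: ΔP = f(L/D)(ρV²/2) = 0.01823·(2.04/0.134)·(1770·11.4²/2) = 0.01823·15.22·1.15e+05 = 3.191e+04 Pa.
Head loss h_f = ΔP/(ρg) = 3.191e+04/(1770·9.81) = 1.84 m.

h_f ≈ 1.84 m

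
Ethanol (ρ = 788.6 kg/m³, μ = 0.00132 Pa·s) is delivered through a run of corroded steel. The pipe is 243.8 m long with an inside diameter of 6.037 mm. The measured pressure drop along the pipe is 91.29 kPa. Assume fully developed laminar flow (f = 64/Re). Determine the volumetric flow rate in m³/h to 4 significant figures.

Q ≈ 0.03329 m³/h

For laminar flow, f = 64/Re with Re = ρVD/μ, so Darcy-Weisbach reduces to ΔP = 32μLV/D². Solving for V: V = ΔP·D²/(32μL) = 9.129e+04·(0.006037)²/(32·0.00132·243.8) = 0.3231 m/s.
Check: Re = ρVD/μ = 788.6·0.3231·0.006037/0.00132 = 1165 < 2300, so the laminar assumption holds.
Q = V·A = 0.3231·(π/4·0.006037²) = 9.248e-06 m³/s = 0.03329 m³/h.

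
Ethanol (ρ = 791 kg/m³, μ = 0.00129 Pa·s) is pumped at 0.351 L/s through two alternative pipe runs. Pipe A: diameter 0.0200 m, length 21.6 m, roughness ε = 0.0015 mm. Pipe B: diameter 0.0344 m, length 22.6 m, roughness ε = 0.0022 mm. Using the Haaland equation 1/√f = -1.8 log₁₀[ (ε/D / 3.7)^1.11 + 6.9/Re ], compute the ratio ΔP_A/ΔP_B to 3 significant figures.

ΔP_A/ΔP_B ≈ 12.4

Pipe A: V = Q/A = 0.000351/0.0003142 = 1.117 m/s; Re = 1.37e+04; ε/D = 7.5e-05; Haaland → f = 0.02847; ΔP_A = f(L/D)(ρV²/2) = 1.518e+04 Pa.
Pipe B: V = Q/A = 0.000351/0.0009294 = 0.3777 m/s; Re = 7966; ε/D = 6.4e-05; Haaland → f = 0.03297; ΔP_B = f(L/D)(ρV²/2) = 1222 Pa.
ΔP_A/ΔP_B = 1.518e+04/1222 = 12.4.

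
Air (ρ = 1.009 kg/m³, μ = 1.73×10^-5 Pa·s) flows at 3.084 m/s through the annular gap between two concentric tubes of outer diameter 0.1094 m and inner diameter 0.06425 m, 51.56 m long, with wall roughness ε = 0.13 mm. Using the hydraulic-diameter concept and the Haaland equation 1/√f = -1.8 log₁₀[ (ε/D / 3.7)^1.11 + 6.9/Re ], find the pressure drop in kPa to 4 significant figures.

Hydraulic diameter D_h = 4A/P = D_o - D_i = 0.1094 - 0.06425 = 0.04515 m.
Re = ρVD_h/μ = 1.009·3.084·0.04515/1.73e-05 = 8121.
ε/D_h = 0.00013/0.04515 = 0.00288; Haaland gives 1/√f = -1.8 log₁₀[0.000354+0.00085] = 5.255, so f = 0.03621.
ΔP = f(L/D_h)(ρV²/2) = 0.03621·51.56/0.04515·4.798 = 198.4 Pa.
ΔP = 0.1984 kPa.

ΔP ≈ 0.1984 kPa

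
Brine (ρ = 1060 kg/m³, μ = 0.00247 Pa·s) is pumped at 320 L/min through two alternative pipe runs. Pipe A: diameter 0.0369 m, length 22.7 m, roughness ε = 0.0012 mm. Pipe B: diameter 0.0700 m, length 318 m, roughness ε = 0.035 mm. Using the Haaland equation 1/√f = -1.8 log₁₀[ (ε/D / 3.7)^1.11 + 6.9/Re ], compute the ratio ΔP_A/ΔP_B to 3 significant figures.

ΔP_A/ΔP_B ≈ 1.44

Pipe A: V = Q/A = 0.005333/0.001069 = 4.987 m/s; Re = 7.898e+04; ε/D = 3.25e-05; Haaland → f = 0.01885; ΔP_A = f(L/D)(ρV²/2) = 1.528e+05 Pa.
Pipe B: V = Q/A = 0.005333/0.003848 = 1.386 m/s; Re = 4.163e+04; ε/D = 0.0005; Haaland → f = 0.02298; ΔP_B = f(L/D)(ρV²/2) = 1.063e+05 Pa.
ΔP_A/ΔP_B = 1.528e+05/1.063e+05 = 1.44.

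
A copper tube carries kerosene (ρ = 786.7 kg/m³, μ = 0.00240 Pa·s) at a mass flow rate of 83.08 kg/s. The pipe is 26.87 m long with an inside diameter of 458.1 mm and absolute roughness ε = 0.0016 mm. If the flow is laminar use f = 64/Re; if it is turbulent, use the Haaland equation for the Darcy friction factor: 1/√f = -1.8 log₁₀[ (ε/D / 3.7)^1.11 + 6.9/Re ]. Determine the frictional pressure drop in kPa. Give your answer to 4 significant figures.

ΔP ≈ 0.1703 kPa

A = πD²/4 = π(0.4581)²/4 = 0.1648 m²; mean velocity V = ṁ/(ρA) = 83.08/(786.7 · 0.1648) = 0.6407 m/s.
Reynolds number Re = ρVD/μ = 786.7 · 0.6407 · 0.4581 / 0.0024 = 9.621e+04.
Re > 4000 → turbulent. Relative roughness ε/D = 1.6e-06/0.4581 = 3.49e-06. Haaland: 1/√f = -1.8 log₁₀[(3.49e-06/3.7)^1.11 + 6.9/9.621e+04] = -1.8 log₁₀[2.05e-07 + 7.17e-05] = 7.458, so f = 0.01798.
Darcy-Weisbach: ΔP = f(L/D)(ρV²/2) = 0.01798·(26.87/0.4581)·(786.7·0.6407²/2) = 0.01798·58.66·161.5 = 170.3 Pa.
ΔP = 170.3 Pa = 0.1703 kPa.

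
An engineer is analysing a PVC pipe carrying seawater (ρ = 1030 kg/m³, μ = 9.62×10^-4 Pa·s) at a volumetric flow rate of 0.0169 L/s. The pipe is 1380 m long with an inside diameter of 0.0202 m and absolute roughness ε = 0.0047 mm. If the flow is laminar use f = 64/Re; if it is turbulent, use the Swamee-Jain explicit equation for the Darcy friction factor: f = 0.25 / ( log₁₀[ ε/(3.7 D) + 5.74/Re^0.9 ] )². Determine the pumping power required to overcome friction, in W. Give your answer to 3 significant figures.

Q = 0.0169 L/s = 0.0169/1000 = 1.69e-05 m³/s.
Cross-sectional area A = πD²/4 = π(0.0202)²/4 = 0.0003205 m²; mean velocity V = Q/A = 1.69e-05/0.0003205 = 0.05273 m/s.
Reynolds number Re = ρVD/μ = 1030 · 0.05273 · 0.0202 / 0.000962 = 1141.
Re < 2300 → laminar flow, so f = 64/Re = 64/1141 = 0.05611 (the turbulent correlation is not needed).
Darcy-Weisbach: ΔP = f(L/D)(ρV²/2) = 0.05611·(1380/0.0202)·(1030·0.05273²/2) = 0.05611·6.832e+04·1.432 = 5490 Pa.
Pumping power P = QΔP = 1.69e-05·5490 = 0.09279 W = 0.0928 W.

P ≈ 0.0928 W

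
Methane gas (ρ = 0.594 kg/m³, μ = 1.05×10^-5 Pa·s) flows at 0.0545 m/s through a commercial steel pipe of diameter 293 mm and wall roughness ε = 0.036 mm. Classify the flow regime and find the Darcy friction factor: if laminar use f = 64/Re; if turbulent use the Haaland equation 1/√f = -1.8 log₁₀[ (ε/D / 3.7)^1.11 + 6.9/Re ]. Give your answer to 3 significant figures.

Re = ρVD/μ = 0.594·0.0545·0.293/1.05e-05 = 903.4.
Re < 2300 → laminar, so f = 64/Re = 0.07085 (roughness is irrelevant in laminar flow).

f ≈ 0.0708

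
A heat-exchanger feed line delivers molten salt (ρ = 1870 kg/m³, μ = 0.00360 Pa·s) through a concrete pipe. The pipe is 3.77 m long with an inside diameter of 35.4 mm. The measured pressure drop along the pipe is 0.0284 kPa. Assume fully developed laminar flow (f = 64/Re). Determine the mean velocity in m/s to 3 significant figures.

V ≈ 0.0819 m/s

For laminar flow, f = 64/Re with Re = ρVD/μ, so Darcy-Weisbach reduces to ΔP = 32μLV/D². Solving for V: V = ΔP·D²/(32μL) = 28.4·(0.0354)²/(32·0.0036·3.77) = 0.08195 m/s.
Check: Re = ρVD/μ = 1870·0.08195·0.0354/0.0036 = 1507 < 2300, so the laminar assumption holds.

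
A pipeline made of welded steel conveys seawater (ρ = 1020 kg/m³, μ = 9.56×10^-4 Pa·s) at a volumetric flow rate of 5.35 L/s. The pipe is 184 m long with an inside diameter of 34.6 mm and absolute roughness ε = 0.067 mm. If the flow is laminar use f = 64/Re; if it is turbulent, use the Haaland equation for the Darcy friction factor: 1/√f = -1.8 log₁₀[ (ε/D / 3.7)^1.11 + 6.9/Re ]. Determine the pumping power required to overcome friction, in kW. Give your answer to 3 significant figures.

Q = 5.35 L/s = 5.35/1000 = 0.00535 m³/s.
Cross-sectional area A = πD²/4 = π(0.0346)²/4 = 0.0009402 m²; mean velocity V = Q/A = 0.00535/0.0009402 = 5.69 m/s.
Reynolds number Re = ρVD/μ = 1020 · 5.69 · 0.0346 / 0.000956 = 2.101e+05.
Re > 4000 → turbulent. Relative roughness ε/D = 6.7e-05/0.0346 = 0.00194. Haaland: 1/√f = -1.8 log₁₀[(0.00194/3.7)^1.11 + 6.9/2.101e+05] = -1.8 log₁₀[0.000228 + 3.28e-05] = 6.451, so f = 0.02403.
Darcy-Weisbach: ΔP = f(L/D)(ρV²/2) = 0.02403·(184/0.0346)·(1020·5.69²/2) = 0.02403·5318·1.651e+04 = 2.11e+06 Pa.
Pumping power P = QΔP = 0.00535·2.11e+06 = 11290 W = 11.3 kW.

P ≈ 11.3 kW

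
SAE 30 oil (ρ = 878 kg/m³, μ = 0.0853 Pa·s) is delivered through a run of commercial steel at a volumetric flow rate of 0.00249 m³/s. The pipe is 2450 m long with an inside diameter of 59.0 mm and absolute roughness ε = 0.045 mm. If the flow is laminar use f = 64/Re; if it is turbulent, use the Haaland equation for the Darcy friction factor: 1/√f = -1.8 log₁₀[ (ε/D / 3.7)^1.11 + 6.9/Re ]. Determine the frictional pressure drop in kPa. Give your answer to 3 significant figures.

Cross-sectional area A = πD²/4 = π(0.059)²/4 = 0.002734 m²; mean velocity V = Q/A = 0.00249/0.002734 = 0.9108 m/s.
Reynolds number Re = ρVD/μ = 878 · 0.9108 · 0.059 / 0.0853 = 553.1.
Re < 2300 → laminar flow, so f = 64/Re = 64/553.1 = 0.1157 (the turbulent correlation is not needed).
Darcy-Weisbach: ΔP = f(L/D)(ρV²/2) = 0.1157·(2450/0.059)·(878·0.9108²/2) = 0.1157·4.153e+04·364.1 = 1.75e+06 Pa.
ΔP = 1.75e+06 Pa = 1750 kPa.

ΔP ≈ 1750 kPa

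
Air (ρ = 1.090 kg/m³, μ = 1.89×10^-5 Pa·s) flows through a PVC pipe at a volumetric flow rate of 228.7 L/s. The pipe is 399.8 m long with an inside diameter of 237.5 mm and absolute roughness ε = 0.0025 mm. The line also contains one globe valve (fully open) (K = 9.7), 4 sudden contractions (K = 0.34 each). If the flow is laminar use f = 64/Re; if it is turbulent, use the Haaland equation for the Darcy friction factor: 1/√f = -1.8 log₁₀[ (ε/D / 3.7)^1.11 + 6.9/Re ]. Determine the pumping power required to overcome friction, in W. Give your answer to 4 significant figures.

Q = 228.7 L/s = 228.7/1000 = 0.2287 m³/s.
Cross-sectional area A = πD²/4 = π(0.2375)²/4 = 0.0443 m²; mean velocity V = Q/A = 0.2287/0.0443 = 5.162 m/s.
Reynolds number Re = ρVD/μ = 1.09 · 5.162 · 0.2375 / 1.89e-05 = 7.071e+04.
Re > 4000 → turbulent. Relative roughness ε/D = 2.5e-06/0.2375 = 1.05e-05. Haaland: 1/√f = -1.8 log₁₀[(1.05e-05/3.7)^1.11 + 6.9/7.071e+04] = -1.8 log₁₀[6.98e-07 + 9.76e-05] = 7.214, so f = 0.01922.
Total minor-loss coefficient ΣK = 1·9.7 + 4·0.34 = 11.1.
ΔP = [f·L/D + ΣK]·(ρV²/2) = [0.01922·399.8/0.2375 + 11.1]·(1.09·5.162²/2) = [32.35 + 11.1]·14.52 = 630.5 Pa.
Pumping power P = QΔP = 0.2287·630.5 = 144.20 W = 144.2 W.

P ≈ 144.2 W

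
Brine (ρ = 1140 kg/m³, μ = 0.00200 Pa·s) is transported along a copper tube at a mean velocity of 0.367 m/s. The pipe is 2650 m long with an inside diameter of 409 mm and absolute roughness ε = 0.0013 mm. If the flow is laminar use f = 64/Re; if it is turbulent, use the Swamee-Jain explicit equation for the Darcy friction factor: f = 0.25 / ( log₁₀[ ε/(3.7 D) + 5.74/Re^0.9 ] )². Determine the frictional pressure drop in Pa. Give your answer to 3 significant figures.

Reynolds number Re = ρVD/μ = 1140 · 0.367 · 0.409 / 0.002 = 8.556e+04.
Re > 4000 → turbulent. Relative roughness ε/D = 1.3e-06/0.409 = 3.18e-06. Swamee-Jain: f = 0.25/(log₁₀[3.18e-06/3.7 + 5.74/8.556e+04^0.9])² = 0.25/(log₁₀[8.59e-07 + 0.000209])² = 0.25/(-3.678)² = 0.01848.
Darcy-Weisbach: ΔP = f(L/D)(ρV²/2) = 0.01848·(2650/0.409)·(1140·0.367²/2) = 0.01848·6479·76.77 = 9191 Pa.

ΔP ≈ 9190 Pa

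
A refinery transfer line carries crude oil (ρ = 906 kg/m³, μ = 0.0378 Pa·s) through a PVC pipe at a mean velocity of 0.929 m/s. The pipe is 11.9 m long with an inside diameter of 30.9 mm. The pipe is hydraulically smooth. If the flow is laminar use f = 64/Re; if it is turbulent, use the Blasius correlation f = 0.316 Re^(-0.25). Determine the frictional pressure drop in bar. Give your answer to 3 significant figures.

ΔP ≈ 0.140 bar

Reynolds number Re = ρVD/μ = 906 · 0.929 · 0.0309 / 0.0378 = 688.
Re < 2300 → laminar flow, so f = 64/Re = 64/688 = 0.09302 (the turbulent correlation is not needed).
Darcy-Weisbach: ΔP = f(L/D)(ρV²/2) = 0.09302·(11.9/0.0309)·(906·0.929²/2) = 0.09302·385.1·391 = 1.401e+04 Pa.
ΔP = 1.401e+04 Pa = 0.140 bar.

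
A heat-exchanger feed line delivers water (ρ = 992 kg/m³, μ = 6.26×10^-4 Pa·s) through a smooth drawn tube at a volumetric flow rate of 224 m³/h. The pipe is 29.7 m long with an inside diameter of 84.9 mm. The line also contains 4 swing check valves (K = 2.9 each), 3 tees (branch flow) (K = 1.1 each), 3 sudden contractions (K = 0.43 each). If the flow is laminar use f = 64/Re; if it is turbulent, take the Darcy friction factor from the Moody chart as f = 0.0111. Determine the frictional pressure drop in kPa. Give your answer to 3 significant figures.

ΔP ≈ 1200 kPa

Q = 224 m³/h = 224/3600 = 0.06222 m³/s.
Cross-sectional area A = πD²/4 = π(0.0849)²/4 = 0.005661 m²; mean velocity V = Q/A = 0.06222/0.005661 = 10.99 m/s.
Reynolds number Re = ρVD/μ = 992 · 10.99 · 0.0849 / 0.000626 = 1.479e+06.
Re > 4000 → turbulent; use the Moody-chart value f = 0.0111.
Total minor-loss coefficient ΣK = 4·2.9 + 3·1.1 + 3·0.43 = 16.2.
ΔP = [f·L/D + ΣK]·(ρV²/2) = [0.0111·29.7/0.0849 + 16.2]·(992·10.99²/2) = [3.883 + 16.2]·5.992e+04 = 1.203e+06 Pa.
ΔP = 1.203e+06 Pa = 1200 kPa.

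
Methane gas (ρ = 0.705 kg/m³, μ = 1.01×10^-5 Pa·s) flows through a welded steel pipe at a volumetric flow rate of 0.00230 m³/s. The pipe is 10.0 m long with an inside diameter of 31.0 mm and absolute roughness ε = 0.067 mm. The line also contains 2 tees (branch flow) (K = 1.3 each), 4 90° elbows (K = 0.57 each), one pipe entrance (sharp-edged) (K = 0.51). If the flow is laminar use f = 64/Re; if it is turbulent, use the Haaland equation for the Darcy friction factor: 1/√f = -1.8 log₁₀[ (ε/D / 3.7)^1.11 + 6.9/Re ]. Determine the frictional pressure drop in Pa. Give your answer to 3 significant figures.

Cross-sectional area A = πD²/4 = π(0.031)²/4 = 0.0007548 m²; mean velocity V = Q/A = 0.0023/0.0007548 = 3.047 m/s.
Reynolds number Re = ρVD/μ = 0.705 · 3.047 · 0.031 / 1.01e-05 = 6594.
Re > 4000 → turbulent. Relative roughness ε/D = 6.7e-05/0.031 = 0.00216. Haaland: 1/√f = -1.8 log₁₀[(0.00216/3.7)^1.11 + 6.9/6594] = -1.8 log₁₀[0.000258 + 0.00105] = 5.193, so f = 0.03709.
Total minor-loss coefficient ΣK = 2·1.3 + 4·0.57 + 1·0.51 = 5.39.
ΔP = [f·L/D + ΣK]·(ρV²/2) = [0.03709·10/0.031 + 5.39]·(0.705·3.047²/2) = [11.96 + 5.39]·3.273 = 56.81 Pa.

ΔP ≈ 56.8 Pa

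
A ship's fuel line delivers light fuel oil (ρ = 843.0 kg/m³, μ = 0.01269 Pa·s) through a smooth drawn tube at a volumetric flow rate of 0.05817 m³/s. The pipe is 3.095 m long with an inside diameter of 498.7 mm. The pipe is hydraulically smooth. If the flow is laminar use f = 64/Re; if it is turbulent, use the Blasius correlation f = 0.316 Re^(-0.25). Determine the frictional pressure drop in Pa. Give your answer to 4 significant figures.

Cross-sectional area A = πD²/4 = π(0.4987)²/4 = 0.1953 m²; mean velocity V = Q/A = 0.05817/0.1953 = 0.2978 m/s.
Reynolds number Re = ρVD/μ = 843 · 0.2978 · 0.4987 / 0.0127 = 9866.
Re > 4000 → turbulent. Smooth-pipe (Blasius): f = 0.316 Re^(-0.25) = 0.316/(9866)^0.25 = 0.03171.
Darcy-Weisbach: ΔP = f(L/D)(ρV²/2) = 0.03171·(3.095/0.4987)·(843·0.2978²/2) = 0.03171·6.206·37.38 = 7.356 Pa.

ΔP ≈ 7.356 Pa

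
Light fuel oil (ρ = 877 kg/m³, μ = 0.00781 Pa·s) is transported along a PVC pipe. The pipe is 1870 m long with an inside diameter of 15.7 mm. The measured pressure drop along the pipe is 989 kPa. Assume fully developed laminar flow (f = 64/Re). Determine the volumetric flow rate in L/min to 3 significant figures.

For laminar flow, f = 64/Re with Re = ρVD/μ, so Darcy-Weisbach reduces to ΔP = 32μLV/D². Solving for V: V = ΔP·D²/(32μL) = 9.89e+05·(0.0157)²/(32·0.00781·1870) = 0.5216 m/s.
Check: Re = ρVD/μ = 877·0.5216·0.0157/0.00781 = 919.6 < 2300, so the laminar assumption holds.
Q = V·A = 0.5216·(π/4·0.0157²) = 0.000101 m³/s = 6.06 L/min.

Q ≈ 6.06 L/min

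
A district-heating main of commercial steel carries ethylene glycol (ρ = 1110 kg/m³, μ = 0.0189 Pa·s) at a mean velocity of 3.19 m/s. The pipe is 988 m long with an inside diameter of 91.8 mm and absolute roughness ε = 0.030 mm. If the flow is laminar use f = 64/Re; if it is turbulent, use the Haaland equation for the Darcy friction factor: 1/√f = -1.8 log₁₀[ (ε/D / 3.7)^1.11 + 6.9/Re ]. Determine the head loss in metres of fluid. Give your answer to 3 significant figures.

Reynolds number Re = ρVD/μ = 1110 · 3.19 · 0.0918 / 0.0189 = 1.72e+04.
Re > 4000 → turbulent. Relative roughness ε/D = 3e-05/0.0918 = 0.000327. Haaland: 1/√f = -1.8 log₁₀[(0.000327/3.7)^1.11 + 6.9/1.72e+04] = -1.8 log₁₀[3.16e-05 + 0.000401] = 6.055, so f = 0.02728.
Darcy-Weisbach: ΔP = f(L/D)(ρV²/2) = 0.02728·(988/0.0918)·(1110·3.19²/2) = 0.02728·1.076e+04·5648 = 1.658e+06 Pa.
Head loss h_f = ΔP/(ρg) = 1.658e+06/(1110·9.81) = 152 m.

h_f ≈ 152 m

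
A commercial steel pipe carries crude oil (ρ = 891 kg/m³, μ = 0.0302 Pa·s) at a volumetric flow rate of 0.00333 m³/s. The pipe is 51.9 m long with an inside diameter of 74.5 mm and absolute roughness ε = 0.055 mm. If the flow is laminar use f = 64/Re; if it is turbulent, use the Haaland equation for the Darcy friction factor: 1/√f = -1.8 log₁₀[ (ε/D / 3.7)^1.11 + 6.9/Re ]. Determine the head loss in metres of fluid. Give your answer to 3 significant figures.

Cross-sectional area A = πD²/4 = π(0.0745)²/4 = 0.004359 m²; mean velocity V = Q/A = 0.00333/0.004359 = 0.7639 m/s.
Reynolds number Re = ρVD/μ = 891 · 0.7639 · 0.0745 / 0.0302 = 1679.
Re < 2300 → laminar flow, so f = 64/Re = 64/1679 = 0.03812 (the turbulent correlation is not needed).
Darcy-Weisbach: ΔP = f(L/D)(ρV²/2) = 0.03812·(51.9/0.0745)·(891·0.7639²/2) = 0.03812·696.6·260 = 6903 Pa.
Head loss h_f = ΔP/(ρg) = 6903/(891·9.81) = 0.790 m.

h_f ≈ 0.790 m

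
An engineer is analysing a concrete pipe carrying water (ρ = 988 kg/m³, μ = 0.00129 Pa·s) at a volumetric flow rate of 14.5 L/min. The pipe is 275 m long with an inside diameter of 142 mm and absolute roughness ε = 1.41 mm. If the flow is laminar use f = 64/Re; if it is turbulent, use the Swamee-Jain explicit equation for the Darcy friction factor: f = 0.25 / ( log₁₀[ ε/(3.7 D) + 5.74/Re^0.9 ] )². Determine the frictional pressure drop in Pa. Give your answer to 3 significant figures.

Q = 14.5 L/min = 14.5/60000 = 0.0002417 m³/s.
Cross-sectional area A = πD²/4 = π(0.142)²/4 = 0.01584 m²; mean velocity V = Q/A = 0.0002417/0.01584 = 0.01526 m/s.
Reynolds number Re = ρVD/μ = 988 · 0.01526 · 0.142 / 0.00129 = 1660.
Re < 2300 → laminar flow, so f = 64/Re = 64/1660 = 0.03856 (the turbulent correlation is not needed).
Darcy-Weisbach: ΔP = f(L/D)(ρV²/2) = 0.03856·(275/0.142)·(988·0.01526²/2) = 0.03856·1937·0.115 = 8.591 Pa.

ΔP ≈ 8.59 Pa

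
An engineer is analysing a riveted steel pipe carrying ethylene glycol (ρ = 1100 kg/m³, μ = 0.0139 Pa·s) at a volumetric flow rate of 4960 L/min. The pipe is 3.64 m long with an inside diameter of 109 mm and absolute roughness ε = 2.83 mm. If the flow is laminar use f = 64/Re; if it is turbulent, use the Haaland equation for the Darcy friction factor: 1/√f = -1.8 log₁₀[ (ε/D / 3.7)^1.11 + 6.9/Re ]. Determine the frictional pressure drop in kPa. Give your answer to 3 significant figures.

ΔP ≈ 78.5 kPa

Q = 4960 L/min = 4960/60000 = 0.08267 m³/s.
Cross-sectional area A = πD²/4 = π(0.109)²/4 = 0.009331 m²; mean velocity V = Q/A = 0.08267/0.009331 = 8.859 m/s.
Reynolds number Re = ρVD/μ = 1100 · 8.859 · 0.109 / 0.0139 = 7.642e+04.
Re > 4000 → turbulent. Relative roughness ε/D = 0.00283/0.109 = 0.026. Haaland: 1/√f = -1.8 log₁₀[(0.026/3.7)^1.11 + 6.9/7.642e+04] = -1.8 log₁₀[0.00407 + 9.03e-05] = 4.286, so f = 0.05443.
Darcy-Weisbach: ΔP = f(L/D)(ρV²/2) = 0.05443·(3.64/0.109)·(1100·8.859²/2) = 0.05443·33.39·4.317e+04 = 7.846e+04 Pa.
ΔP = 7.846e+04 Pa = 78.5 kPa.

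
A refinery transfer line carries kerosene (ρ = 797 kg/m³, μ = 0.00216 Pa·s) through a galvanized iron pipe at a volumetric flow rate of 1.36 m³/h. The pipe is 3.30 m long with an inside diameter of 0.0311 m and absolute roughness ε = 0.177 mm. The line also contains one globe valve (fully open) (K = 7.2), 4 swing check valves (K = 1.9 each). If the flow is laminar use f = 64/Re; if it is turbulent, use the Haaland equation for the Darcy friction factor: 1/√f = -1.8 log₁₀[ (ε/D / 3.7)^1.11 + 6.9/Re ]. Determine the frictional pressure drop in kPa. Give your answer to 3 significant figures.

ΔP ≈ 1.90 kPa

Q = 1.36 m³/h = 1.36/3600 = 0.0003778 m³/s.
Cross-sectional area A = πD²/4 = π(0.0311)²/4 = 0.0007596 m²; mean velocity V = Q/A = 0.0003778/0.0007596 = 0.4973 m/s.
Reynolds number Re = ρVD/μ = 797 · 0.4973 · 0.0311 / 0.00216 = 5707.
Re > 4000 → turbulent. Relative roughness ε/D = 0.000177/0.0311 = 0.00569. Haaland: 1/√f = -1.8 log₁₀[(0.00569/3.7)^1.11 + 6.9/5707] = -1.8 log₁₀[0.000754 + 0.00121] = 4.873, so f = 0.04212.
Total minor-loss coefficient ΣK = 1·7.2 + 4·1.9 = 14.8.
ΔP = [f·L/D + ΣK]·(ρV²/2) = [0.04212·3.3/0.0311 + 14.8]·(797·0.4973²/2) = [4.469 + 14.8]·98.56 = 1899 Pa.
ΔP = 1899 Pa = 1.90 kPa.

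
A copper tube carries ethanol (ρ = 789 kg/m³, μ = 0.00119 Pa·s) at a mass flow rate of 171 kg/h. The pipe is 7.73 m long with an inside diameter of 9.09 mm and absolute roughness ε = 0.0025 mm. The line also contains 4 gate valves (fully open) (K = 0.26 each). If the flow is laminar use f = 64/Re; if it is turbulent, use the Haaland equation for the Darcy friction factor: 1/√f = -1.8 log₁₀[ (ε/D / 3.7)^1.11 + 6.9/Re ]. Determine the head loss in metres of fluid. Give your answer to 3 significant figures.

h_f ≈ 1.41 m

ṁ = 171 kg/h = 171/3600 = 0.0475 kg/s.
A = πD²/4 = π(0.00909)²/4 = 6.49e-05 m²; mean velocity V = ṁ/(ρA) = 0.0475/(789 · 6.49e-05) = 0.9277 m/s.
Reynolds number Re = ρVD/μ = 789 · 0.9277 · 0.00909 / 0.00119 = 5591.
Re > 4000 → turbulent. Relative roughness ε/D = 2.5e-06/0.00909 = 0.000275. Haaland: 1/√f = -1.8 log₁₀[(0.000275/3.7)^1.11 + 6.9/5591] = -1.8 log₁₀[2.61e-05 + 0.00123] = 5.219, so f = 0.03671.
Total minor-loss coefficient ΣK = 4·0.26 = 1.04.
ΔP = [f·L/D + ΣK]·(ρV²/2) = [0.03671·7.73/0.00909 + 1.04]·(789·0.9277²/2) = [31.22 + 1.04]·339.5 = 1.095e+04 Pa.
Head loss h_f = ΔP/(ρg) = 1.095e+04/(789·9.81) = 1.41 m.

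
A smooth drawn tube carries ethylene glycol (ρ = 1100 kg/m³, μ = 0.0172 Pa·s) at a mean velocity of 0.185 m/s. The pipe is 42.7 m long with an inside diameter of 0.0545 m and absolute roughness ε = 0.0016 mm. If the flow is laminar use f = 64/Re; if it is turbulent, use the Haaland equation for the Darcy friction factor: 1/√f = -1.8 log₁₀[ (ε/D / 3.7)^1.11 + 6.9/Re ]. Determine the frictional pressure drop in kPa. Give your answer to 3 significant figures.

Reynolds number Re = ρVD/μ = 1100 · 0.185 · 0.0545 / 0.0172 = 644.8.
Re < 2300 → laminar flow, so f = 64/Re = 64/644.8 = 0.09925 (the turbulent correlation is not needed).
Darcy-Weisbach: ΔP = f(L/D)(ρV²/2) = 0.09925·(42.7/0.0545)·(1100·0.185²/2) = 0.09925·783.5·18.82 = 1464 Pa.
ΔP = 1464 Pa = 1.46 kPa.

ΔP ≈ 1.46 kPa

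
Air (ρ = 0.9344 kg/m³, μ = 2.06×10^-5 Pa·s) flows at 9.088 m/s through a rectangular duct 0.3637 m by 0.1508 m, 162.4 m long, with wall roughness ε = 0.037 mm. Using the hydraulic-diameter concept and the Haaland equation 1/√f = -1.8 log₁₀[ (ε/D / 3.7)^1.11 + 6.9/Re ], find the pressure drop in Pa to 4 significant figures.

Hydraulic diameter D_h = 4A/P = 4·(0.3637·0.1508)/(2·(0.3637+0.1508)) = 0.2194/1.029 = 0.2132 m.
Re = ρVD_h/μ = 0.9344·9.088·0.2132/2.06e-05 = 8.789e+04.
ε/D_h = 3.7e-05/0.2132 = 0.000174; Haaland gives 1/√f = -1.8 log₁₀[1.57e-05+7.85e-05] = 7.247, so f = 0.01904.
ΔP = f(L/D_h)(ρV²/2) = 0.01904·162.4/0.2132·38.59 = 559.7 Pa.

ΔP ≈ 559.7 Pa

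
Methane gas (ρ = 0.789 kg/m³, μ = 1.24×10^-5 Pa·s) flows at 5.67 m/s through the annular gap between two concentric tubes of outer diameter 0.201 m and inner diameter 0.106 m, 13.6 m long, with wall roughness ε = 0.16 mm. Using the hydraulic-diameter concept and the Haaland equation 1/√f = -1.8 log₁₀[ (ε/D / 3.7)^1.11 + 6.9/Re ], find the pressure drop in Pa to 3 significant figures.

Hydraulic diameter D_h = 4A/P = D_o - D_i = 0.201 - 0.106 = 0.095 m.
Re = ρVD_h/μ = 0.789·5.67·0.095/1.24e-05 = 3.427e+04.
ε/D_h = 0.00016/0.095 = 0.00168; Haaland gives 1/√f = -1.8 log₁₀[0.000195+0.000201] = 6.123, so f = 0.02667.
ΔP = f(L/D_h)(ρV²/2) = 0.02667·13.6/0.095·12.68 = 48.43 Pa.

ΔP ≈ 48.4 Pa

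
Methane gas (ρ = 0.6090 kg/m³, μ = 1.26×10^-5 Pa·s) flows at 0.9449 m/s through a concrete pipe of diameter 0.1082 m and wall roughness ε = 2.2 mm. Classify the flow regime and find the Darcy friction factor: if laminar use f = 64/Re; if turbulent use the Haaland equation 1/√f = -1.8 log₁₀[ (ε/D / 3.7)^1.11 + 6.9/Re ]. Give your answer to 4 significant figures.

Re = ρVD/μ = 0.609·0.9449·0.1082/1.26e-05 = 4942.
Re > 4000 → turbulent. ε/D = 0.0022/0.1082 = 0.0203; Haaland: 1/√f = -1.8 log₁₀[0.0031 + 0.0014] = 4.225, so f = 0.05603.

f ≈ 0.05603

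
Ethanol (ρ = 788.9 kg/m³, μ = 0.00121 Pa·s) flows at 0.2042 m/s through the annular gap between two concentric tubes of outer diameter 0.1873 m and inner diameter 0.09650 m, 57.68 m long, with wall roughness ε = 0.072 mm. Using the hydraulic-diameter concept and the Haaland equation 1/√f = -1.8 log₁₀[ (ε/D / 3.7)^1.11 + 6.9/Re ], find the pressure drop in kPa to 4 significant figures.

Hydraulic diameter D_h = 4A/P = D_o - D_i = 0.1873 - 0.0965 = 0.0908 m.
Re = ρVD_h/μ = 788.9·0.2042·0.0908/0.00121 = 1.209e+04.
ε/D_h = 7.2e-05/0.0908 = 0.000793; Haaland gives 1/√f = -1.8 log₁₀[8.46e-05+0.000571] = 5.73, so f = 0.03045.
ΔP = f(L/D_h)(ρV²/2) = 0.03045·57.68/0.0908·16.45 = 318.2 Pa.
ΔP = 0.3182 kPa.

ΔP ≈ 0.3182 kPa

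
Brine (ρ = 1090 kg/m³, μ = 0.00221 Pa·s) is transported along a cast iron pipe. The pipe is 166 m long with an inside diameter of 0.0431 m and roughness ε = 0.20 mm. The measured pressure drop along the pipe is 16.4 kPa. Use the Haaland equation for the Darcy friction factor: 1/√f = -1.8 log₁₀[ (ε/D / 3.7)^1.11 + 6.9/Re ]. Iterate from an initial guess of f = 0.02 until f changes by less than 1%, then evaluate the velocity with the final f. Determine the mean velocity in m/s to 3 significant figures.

V ≈ 0.459 m/s

Rearranging Darcy-Weisbach: V = √(2·ΔP·D/(f·L·ρ)). With ε/D = 0.0002/0.0431 = 0.00464, iterate starting from f = 0.02:
  f = 0.02 → V = √(2·1.64e+04·0.0431/(0.02·166·1090)) = 0.625 m/s; Re = ρVD/μ = 1.329e+04; f → 0.03545
  f = 0.03545 → V = 0.4694 m/s; Re = 9979; f → 0.03699
  f = 0.03699 → V = 0.4596 m/s; Re = 9769; f → 0.03712
Converged (Δf/f < 1%). With the final f = 0.03712: V = √(2·1.64e+04·0.0431/(0.03712·166·1090)) = 0.4588 m/s.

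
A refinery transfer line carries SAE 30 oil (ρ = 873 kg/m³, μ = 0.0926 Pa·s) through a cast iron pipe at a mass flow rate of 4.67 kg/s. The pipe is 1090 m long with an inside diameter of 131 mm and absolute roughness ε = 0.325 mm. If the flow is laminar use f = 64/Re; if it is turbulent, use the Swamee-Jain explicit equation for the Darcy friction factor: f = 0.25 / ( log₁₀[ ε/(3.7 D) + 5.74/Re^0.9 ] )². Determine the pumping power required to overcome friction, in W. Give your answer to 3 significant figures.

P ≈ 400 W

A = πD²/4 = π(0.131)²/4 = 0.01348 m²; mean velocity V = ṁ/(ρA) = 4.67/(873 · 0.01348) = 0.3969 m/s.
Reynolds number Re = ρVD/μ = 873 · 0.3969 · 0.131 / 0.0926 = 490.2.
Re < 2300 → laminar flow, so f = 64/Re = 64/490.2 = 0.1306 (the turbulent correlation is not needed).
Darcy-Weisbach: ΔP = f(L/D)(ρV²/2) = 0.1306·(1090/0.131)·(873·0.3969²/2) = 0.1306·8321·68.76 = 7.47e+04 Pa.
Q = ṁ/ρ = 4.67/873 = 0.005349 m³/s.
Pumping power P = QΔP = 0.005349·7.47e+04 = 399.6 W = 400 W.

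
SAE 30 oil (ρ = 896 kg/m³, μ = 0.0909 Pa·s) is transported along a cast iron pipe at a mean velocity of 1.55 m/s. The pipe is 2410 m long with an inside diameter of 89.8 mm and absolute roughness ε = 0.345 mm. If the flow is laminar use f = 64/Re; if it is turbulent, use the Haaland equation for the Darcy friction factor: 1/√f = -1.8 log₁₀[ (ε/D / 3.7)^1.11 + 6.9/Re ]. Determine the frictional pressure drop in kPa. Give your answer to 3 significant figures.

Reynolds number Re = ρVD/μ = 896 · 1.55 · 0.0898 / 0.0909 = 1372.
Re < 2300 → laminar flow, so f = 64/Re = 64/1372 = 0.04665 (the turbulent correlation is not needed).
Darcy-Weisbach: ΔP = f(L/D)(ρV²/2) = 0.04665·(2410/0.0898)·(896·1.55²/2) = 0.04665·2.684e+04·1076 = 1.347e+06 Pa.
ΔP = 1.347e+06 Pa = 1350 kPa.

ΔP ≈ 1350 kPa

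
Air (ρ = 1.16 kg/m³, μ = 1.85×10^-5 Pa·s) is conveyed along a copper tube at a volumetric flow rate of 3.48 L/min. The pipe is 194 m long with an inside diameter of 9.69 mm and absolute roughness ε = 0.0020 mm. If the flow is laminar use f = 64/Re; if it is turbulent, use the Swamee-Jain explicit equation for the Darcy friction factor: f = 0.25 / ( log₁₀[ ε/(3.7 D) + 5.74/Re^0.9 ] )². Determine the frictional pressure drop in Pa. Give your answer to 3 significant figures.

ΔP ≈ 962 Pa

Q = 3.48 L/min = 3.48/60000 = 5.8e-05 m³/s.
Cross-sectional area A = πD²/4 = π(0.00969)²/4 = 7.375e-05 m²; mean velocity V = Q/A = 5.8e-05/7.375e-05 = 0.7865 m/s.
Reynolds number Re = ρVD/μ = 1.16 · 0.7865 · 0.00969 / 1.85e-05 = 477.9.
Re < 2300 → laminar flow, so f = 64/Re = 64/477.9 = 0.1339 (the turbulent correlation is not needed).
Darcy-Weisbach: ΔP = f(L/D)(ρV²/2) = 0.1339·(194/0.00969)·(1.16·0.7865²/2) = 0.1339·2.002e+04·0.3588 = 962 Pa.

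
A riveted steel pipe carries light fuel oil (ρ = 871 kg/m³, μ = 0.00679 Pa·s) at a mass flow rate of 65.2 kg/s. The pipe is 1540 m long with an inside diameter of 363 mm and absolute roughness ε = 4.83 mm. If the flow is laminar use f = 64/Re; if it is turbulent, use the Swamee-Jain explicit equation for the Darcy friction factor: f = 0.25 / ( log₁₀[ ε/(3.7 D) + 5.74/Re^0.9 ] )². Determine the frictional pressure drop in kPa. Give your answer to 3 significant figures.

ΔP ≈ 42.3 kPa

A = πD²/4 = π(0.363)²/4 = 0.1035 m²; mean velocity V = ṁ/(ρA) = 65.2/(871 · 0.1035) = 0.7233 m/s.
Reynolds number Re = ρVD/μ = 871 · 0.7233 · 0.363 / 0.00679 = 3.368e+04.
Re > 4000 → turbulent. Relative roughness ε/D = 0.00483/0.363 = 0.0133. Swamee-Jain: f = 0.25/(log₁₀[0.0133/3.7 + 5.74/3.368e+04^0.9])² = 0.25/(log₁₀[0.0036 + 0.000483])² = 0.25/(-2.389)² = 0.04379.
Darcy-Weisbach: ΔP = f(L/D)(ρV²/2) = 0.04379·(1540/0.363)·(871·0.7233²/2) = 0.04379·4242·227.8 = 4.233e+04 Pa.
ΔP = 4.233e+04 Pa = 42.3 kPa.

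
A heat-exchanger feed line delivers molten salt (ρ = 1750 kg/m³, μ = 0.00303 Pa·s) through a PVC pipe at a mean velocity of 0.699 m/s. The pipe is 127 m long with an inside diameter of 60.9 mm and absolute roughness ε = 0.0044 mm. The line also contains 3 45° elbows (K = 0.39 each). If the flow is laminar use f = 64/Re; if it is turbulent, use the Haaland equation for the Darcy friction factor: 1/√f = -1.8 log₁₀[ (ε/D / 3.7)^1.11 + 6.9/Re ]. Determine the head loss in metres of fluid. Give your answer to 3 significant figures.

Reynolds number Re = ρVD/μ = 1750 · 0.699 · 0.0609 / 0.00303 = 2.459e+04.
Re > 4000 → turbulent. Relative roughness ε/D = 4.4e-06/0.0609 = 7.22e-05. Haaland: 1/√f = -1.8 log₁₀[(7.22e-05/3.7)^1.11 + 6.9/2.459e+04] = -1.8 log₁₀[5.92e-06 + 0.000281] = 6.377, so f = 0.02459.
Total minor-loss coefficient ΣK = 3·0.39 = 1.17.
ΔP = [f·L/D + ΣK]·(ρV²/2) = [0.02459·127/0.0609 + 1.17]·(1750·0.699²/2) = [51.28 + 1.17]·427.5 = 2.242e+04 Pa.
Head loss h_f = ΔP/(ρg) = 2.242e+04/(1750·9.81) = 1.31 m.

h_f ≈ 1.31 m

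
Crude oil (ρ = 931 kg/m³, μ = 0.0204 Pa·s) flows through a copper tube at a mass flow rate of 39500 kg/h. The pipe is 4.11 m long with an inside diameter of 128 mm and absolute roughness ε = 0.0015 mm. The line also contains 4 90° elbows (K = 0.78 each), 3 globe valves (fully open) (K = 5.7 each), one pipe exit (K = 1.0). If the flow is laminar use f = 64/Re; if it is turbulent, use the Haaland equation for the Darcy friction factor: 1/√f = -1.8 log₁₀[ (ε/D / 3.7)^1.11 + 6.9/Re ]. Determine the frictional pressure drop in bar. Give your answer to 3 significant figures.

ΔP ≈ 0.0875 bar

ṁ = 39500 kg/h = 39500/3600 = 10.97 kg/s.
A = πD²/4 = π(0.128)²/4 = 0.01287 m²; mean velocity V = ṁ/(ρA) = 10.97/(931 · 0.01287) = 0.9159 m/s.
Reynolds number Re = ρVD/μ = 931 · 0.9159 · 0.128 / 0.0204 = 5350.
Re > 4000 → turbulent. Relative roughness ε/D = 1.5e-06/0.128 = 1.17e-05. Haaland: 1/√f = -1.8 log₁₀[(1.17e-05/3.7)^1.11 + 6.9/5350] = -1.8 log₁₀[7.87e-07 + 0.00129] = 5.201, so f = 0.03697.
Total minor-loss coefficient ΣK = 4·0.78 + 3·5.7 + 1·1 = 21.2.
ΔP = [f·L/D + ΣK]·(ρV²/2) = [0.03697·4.11/0.128 + 21.2]·(931·0.9159²/2) = [1.187 + 21.2]·390.5 = 8749 Pa.
ΔP = 8749 Pa = 0.0875 bar.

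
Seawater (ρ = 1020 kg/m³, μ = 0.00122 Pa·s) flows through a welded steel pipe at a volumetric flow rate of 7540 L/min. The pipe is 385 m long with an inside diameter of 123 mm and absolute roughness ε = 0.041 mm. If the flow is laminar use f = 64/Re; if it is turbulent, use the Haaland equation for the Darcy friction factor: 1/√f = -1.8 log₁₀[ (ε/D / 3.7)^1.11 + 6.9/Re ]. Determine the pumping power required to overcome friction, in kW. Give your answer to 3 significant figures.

Q = 7540 L/min = 7540/60000 = 0.1257 m³/s.
Cross-sectional area A = πD²/4 = π(0.123)²/4 = 0.01188 m²; mean velocity V = Q/A = 0.1257/0.01188 = 10.58 m/s.
Reynolds number Re = ρVD/μ = 1020 · 10.58 · 0.123 / 0.00122 = 1.088e+06.
Re > 4000 → turbulent. Relative roughness ε/D = 4.1e-05/0.123 = 0.000333. Haaland: 1/√f = -1.8 log₁₀[(0.000333/3.7)^1.11 + 6.9/1.088e+06] = -1.8 log₁₀[3.23e-05 + 6.34e-06] = 7.943, so f = 0.01585.
Darcy-Weisbach: ΔP = f(L/D)(ρV²/2) = 0.01585·(385/0.123)·(1020·10.58²/2) = 0.01585·3130·5.704e+04 = 2.83e+06 Pa.
Pumping power P = QΔP = 0.1257·2.83e+06 = 355700 W = 356 kW.

P ≈ 356 kW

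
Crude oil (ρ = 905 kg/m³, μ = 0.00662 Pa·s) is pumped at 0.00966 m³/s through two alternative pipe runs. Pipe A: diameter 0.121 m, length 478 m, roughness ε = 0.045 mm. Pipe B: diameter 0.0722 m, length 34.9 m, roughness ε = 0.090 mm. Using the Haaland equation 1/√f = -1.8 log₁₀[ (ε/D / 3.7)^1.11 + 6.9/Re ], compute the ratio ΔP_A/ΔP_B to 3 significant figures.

ΔP_A/ΔP_B ≈ 1.09

Pipe A: V = Q/A = 0.00966/0.0115 = 0.8401 m/s; Re = 1.39e+04; ε/D = 0.000372; Haaland → f = 0.02881; ΔP_A = f(L/D)(ρV²/2) = 3.634e+04 Pa.
Pipe B: V = Q/A = 0.00966/0.004094 = 2.359 m/s; Re = 2.329e+04; ε/D = 0.00125; Haaland → f = 0.02733; ΔP_B = f(L/D)(ρV²/2) = 3.328e+04 Pa.
ΔP_A/ΔP_B = 3.634e+04/3.328e+04 = 1.09.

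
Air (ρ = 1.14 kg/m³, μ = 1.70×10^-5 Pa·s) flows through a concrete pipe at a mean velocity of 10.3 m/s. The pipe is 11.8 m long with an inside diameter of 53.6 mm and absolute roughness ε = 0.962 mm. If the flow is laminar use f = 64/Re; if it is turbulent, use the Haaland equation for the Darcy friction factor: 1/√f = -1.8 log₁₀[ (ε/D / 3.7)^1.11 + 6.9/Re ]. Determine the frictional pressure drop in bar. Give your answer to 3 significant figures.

Reynolds number Re = ρVD/μ = 1.14 · 10.3 · 0.0536 / 1.7e-05 = 3.702e+04.
Re > 4000 → turbulent. Relative roughness ε/D = 0.000962/0.0536 = 0.0179. Haaland: 1/√f = -1.8 log₁₀[(0.0179/3.7)^1.11 + 6.9/3.702e+04] = -1.8 log₁₀[0.0027 + 0.000186] = 4.572, so f = 0.04785.
Darcy-Weisbach: ΔP = f(L/D)(ρV²/2) = 0.04785·(11.8/0.0536)·(1.14·10.3²/2) = 0.04785·220.1·60.47 = 637 Pa.
ΔP = 637 Pa = 0.00637 bar.

ΔP ≈ 0.00637 bar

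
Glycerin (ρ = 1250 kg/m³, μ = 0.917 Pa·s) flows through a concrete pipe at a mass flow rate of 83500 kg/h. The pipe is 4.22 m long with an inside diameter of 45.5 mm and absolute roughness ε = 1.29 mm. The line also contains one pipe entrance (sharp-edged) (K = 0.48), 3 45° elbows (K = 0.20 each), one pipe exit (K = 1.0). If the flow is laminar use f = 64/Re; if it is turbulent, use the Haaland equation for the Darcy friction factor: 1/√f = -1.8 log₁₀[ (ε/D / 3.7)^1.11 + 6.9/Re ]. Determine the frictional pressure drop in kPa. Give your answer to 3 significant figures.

ΔP ≈ 852 kPa

ṁ = 83500 kg/h = 83500/3600 = 23.19 kg/s.
A = πD²/4 = π(0.0455)²/4 = 0.001626 m²; mean velocity V = ṁ/(ρA) = 23.19/(1250 · 0.001626) = 11.41 m/s.
Reynolds number Re = ρVD/μ = 1250 · 11.41 · 0.0455 / 0.917 = 707.8.
Re < 2300 → laminar flow, so f = 64/Re = 64/707.8 = 0.09042 (the turbulent correlation is not needed).
Total minor-loss coefficient ΣK = 1·0.48 + 3·0.2 + 1·1 = 2.08.
ΔP = [f·L/D + ΣK]·(ρV²/2) = [0.09042·4.22/0.0455 + 2.08]·(1250·11.41²/2) = [8.386 + 2.08]·8.14e+04 = 8.519e+05 Pa.
ΔP = 8.519e+05 Pa = 852 kPa.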